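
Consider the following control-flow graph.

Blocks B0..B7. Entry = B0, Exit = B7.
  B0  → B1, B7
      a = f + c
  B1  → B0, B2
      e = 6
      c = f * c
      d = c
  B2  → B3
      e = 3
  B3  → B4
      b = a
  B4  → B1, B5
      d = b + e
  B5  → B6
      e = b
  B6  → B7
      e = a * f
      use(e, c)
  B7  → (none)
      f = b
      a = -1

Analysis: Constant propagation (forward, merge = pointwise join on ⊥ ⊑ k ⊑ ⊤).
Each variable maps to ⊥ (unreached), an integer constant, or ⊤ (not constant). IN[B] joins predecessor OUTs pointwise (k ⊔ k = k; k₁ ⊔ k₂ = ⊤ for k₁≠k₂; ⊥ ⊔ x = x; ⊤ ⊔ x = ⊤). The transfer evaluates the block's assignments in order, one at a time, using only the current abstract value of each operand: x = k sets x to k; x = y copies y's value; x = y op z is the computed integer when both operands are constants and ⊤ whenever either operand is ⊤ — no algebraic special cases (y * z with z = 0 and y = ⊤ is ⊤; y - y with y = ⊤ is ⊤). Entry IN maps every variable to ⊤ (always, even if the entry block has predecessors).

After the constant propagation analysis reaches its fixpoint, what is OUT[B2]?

Converged values:
  B0:  IN=(all ⊤)  OUT=(all ⊤)
  B1:  IN=(all ⊤)  OUT={e:6; rest ⊤}
  B2:  IN={e:6; rest ⊤}  OUT={e:3; rest ⊤}
  B3:  IN={e:3; rest ⊤}  OUT={e:3; rest ⊤}
  B4:  IN={e:3; rest ⊤}  OUT={e:3; rest ⊤}
  B5:  IN={e:3; rest ⊤}  OUT=(all ⊤)
  B6:  IN=(all ⊤)  OUT=(all ⊤)
  B7:  IN=(all ⊤)  OUT={a:-1; rest ⊤}

Merge at B2: IN[B2] = OUT[B1] = {a: ⊤, b: ⊤, c: ⊤, d: ⊤, e: 6, f: ⊤}
Applying B2's transfer function to that IN value gives OUT[B2] (row B2 above).

Answer: {a: ⊤, b: ⊤, c: ⊤, d: ⊤, e: 3, f: ⊤}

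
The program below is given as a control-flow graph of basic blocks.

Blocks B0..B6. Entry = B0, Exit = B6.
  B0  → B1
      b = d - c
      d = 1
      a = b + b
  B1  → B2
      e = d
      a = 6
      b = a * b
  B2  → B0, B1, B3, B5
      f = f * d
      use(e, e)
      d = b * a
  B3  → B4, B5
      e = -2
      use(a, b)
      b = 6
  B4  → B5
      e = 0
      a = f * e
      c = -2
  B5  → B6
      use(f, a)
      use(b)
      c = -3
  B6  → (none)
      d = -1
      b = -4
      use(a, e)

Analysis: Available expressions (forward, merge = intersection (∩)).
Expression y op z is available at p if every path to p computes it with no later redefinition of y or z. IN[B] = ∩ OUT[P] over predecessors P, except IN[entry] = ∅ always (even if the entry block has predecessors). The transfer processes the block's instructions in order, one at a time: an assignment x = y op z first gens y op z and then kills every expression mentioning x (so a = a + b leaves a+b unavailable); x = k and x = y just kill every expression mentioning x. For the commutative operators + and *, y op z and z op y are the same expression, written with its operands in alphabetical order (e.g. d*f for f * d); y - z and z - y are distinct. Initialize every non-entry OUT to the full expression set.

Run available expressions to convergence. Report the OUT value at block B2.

Per-block solution:
  B0:   IN={}   OUT={b+b}
  B1:   IN={}   OUT={}
  B2:   IN={}   OUT={a*b}
  B3:   IN={a*b}   OUT={}
  B4:   IN={}   OUT={e*f}
  B5:   IN={}   OUT={}
  B6:   IN={}   OUT={}

Merge at B2: IN[B2] = OUT[B1] = {}
Applying B2's transfer function to that IN value gives OUT[B2] (row B2 above).

Answer: {a*b}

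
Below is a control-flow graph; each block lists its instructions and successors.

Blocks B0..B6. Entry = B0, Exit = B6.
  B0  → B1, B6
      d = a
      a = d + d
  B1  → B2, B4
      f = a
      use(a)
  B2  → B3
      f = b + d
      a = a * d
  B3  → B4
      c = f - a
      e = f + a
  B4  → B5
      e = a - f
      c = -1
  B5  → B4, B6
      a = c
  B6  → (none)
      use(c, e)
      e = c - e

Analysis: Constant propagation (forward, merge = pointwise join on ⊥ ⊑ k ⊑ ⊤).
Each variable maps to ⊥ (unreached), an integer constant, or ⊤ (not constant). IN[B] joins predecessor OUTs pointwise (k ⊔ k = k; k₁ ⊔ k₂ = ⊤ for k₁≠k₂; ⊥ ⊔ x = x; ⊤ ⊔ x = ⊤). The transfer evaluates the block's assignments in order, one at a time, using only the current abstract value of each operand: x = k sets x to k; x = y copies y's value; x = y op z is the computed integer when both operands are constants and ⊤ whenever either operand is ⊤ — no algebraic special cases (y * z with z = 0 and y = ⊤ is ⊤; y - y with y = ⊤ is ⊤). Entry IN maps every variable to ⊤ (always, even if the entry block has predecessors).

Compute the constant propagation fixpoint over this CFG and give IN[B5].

Converged values:
  B0:   IN=(all ⊤)   OUT=(all ⊤)
  B1:   IN=(all ⊤)   OUT=(all ⊤)
  B2:   IN=(all ⊤)   OUT=(all ⊤)
  B3:   IN=(all ⊤)   OUT=(all ⊤)
  B4:   IN=(all ⊤)   OUT={c:-1; rest ⊤}
  B5:   IN={c:-1; rest ⊤}   OUT={a:-1, c:-1; rest ⊤}
  B6:   IN=(all ⊤)   OUT=(all ⊤)

Merge at B5: IN[B5] = OUT[B4] = {a: ⊤, b: ⊤, c: -1, d: ⊤, e: ⊤, f: ⊤}

Answer: {a: ⊤, b: ⊤, c: -1, d: ⊤, e: ⊤, f: ⊤}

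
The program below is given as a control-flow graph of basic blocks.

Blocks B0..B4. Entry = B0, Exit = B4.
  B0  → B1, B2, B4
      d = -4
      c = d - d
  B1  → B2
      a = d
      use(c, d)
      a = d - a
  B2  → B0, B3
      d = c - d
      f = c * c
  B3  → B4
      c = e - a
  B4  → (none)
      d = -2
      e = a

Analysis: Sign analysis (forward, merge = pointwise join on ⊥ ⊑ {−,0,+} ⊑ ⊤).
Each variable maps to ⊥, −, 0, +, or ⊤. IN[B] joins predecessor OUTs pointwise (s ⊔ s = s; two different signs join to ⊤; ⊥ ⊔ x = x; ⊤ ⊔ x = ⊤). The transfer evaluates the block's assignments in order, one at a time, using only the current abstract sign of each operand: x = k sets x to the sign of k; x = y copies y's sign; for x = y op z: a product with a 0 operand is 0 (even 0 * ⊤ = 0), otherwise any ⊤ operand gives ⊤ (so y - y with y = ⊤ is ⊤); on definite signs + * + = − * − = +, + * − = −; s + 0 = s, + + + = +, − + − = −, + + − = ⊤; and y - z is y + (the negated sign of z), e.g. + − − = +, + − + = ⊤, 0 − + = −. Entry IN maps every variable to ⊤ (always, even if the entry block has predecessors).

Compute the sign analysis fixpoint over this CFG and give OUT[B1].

Answer: {a: ⊤, b: ⊤, c: ⊤, d: -, e: ⊤, f: ⊤}

Derivation:
Fixpoint table:
  B0:   IN=(all ⊤)   OUT={d:-; rest ⊤}
  B1:   IN={d:-; rest ⊤}   OUT={d:-; rest ⊤}
  B2:   IN={d:-; rest ⊤}   OUT=(all ⊤)
  B3:   IN=(all ⊤)   OUT=(all ⊤)
  B4:   IN=(all ⊤)   OUT={d:-; rest ⊤}

Merge at B1: IN[B1] = OUT[B0] = {a: ⊤, b: ⊤, c: ⊤, d: -, e: ⊤, f: ⊤}
Applying B1's transfer function to that IN value gives OUT[B1] (row B1 above).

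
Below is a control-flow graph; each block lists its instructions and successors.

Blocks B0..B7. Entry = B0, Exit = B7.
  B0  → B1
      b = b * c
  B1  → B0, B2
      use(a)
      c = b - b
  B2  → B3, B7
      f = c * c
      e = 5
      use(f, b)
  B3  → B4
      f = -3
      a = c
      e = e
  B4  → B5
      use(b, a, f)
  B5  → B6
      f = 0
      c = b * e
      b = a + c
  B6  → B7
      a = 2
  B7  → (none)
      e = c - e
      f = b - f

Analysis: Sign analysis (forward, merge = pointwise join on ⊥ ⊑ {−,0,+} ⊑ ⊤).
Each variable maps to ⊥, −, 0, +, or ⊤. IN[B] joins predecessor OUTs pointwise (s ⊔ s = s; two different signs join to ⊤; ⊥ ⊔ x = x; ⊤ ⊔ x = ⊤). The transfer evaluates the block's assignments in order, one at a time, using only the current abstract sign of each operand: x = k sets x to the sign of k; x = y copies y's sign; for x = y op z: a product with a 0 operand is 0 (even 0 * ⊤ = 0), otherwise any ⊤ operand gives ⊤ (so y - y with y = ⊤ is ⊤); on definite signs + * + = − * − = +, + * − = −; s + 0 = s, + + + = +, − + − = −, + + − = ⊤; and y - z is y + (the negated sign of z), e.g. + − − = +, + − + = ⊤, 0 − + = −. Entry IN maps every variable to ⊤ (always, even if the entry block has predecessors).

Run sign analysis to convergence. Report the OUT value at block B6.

Answer: {a: +, b: ⊤, c: ⊤, d: ⊤, e: +, f: 0}

Derivation:
Fixpoint table:
  B0:  IN=(all ⊤)  OUT=(all ⊤)
  B1:  IN=(all ⊤)  OUT=(all ⊤)
  B2:  IN=(all ⊤)  OUT={e:+; rest ⊤}
  B3:  IN={e:+; rest ⊤}  OUT={e:+, f:-; rest ⊤}
  B4:  IN={e:+, f:-; rest ⊤}  OUT={e:+, f:-; rest ⊤}
  B5:  IN={e:+, f:-; rest ⊤}  OUT={e:+, f:0; rest ⊤}
  B6:  IN={e:+, f:0; rest ⊤}  OUT={a:+, e:+, f:0; rest ⊤}
  B7:  IN={e:+; rest ⊤}  OUT=(all ⊤)

Merge at B6: IN[B6] = OUT[B5] = {a: ⊤, b: ⊤, c: ⊤, d: ⊤, e: +, f: 0}
Applying B6's transfer function to that IN value gives OUT[B6] (row B6 above).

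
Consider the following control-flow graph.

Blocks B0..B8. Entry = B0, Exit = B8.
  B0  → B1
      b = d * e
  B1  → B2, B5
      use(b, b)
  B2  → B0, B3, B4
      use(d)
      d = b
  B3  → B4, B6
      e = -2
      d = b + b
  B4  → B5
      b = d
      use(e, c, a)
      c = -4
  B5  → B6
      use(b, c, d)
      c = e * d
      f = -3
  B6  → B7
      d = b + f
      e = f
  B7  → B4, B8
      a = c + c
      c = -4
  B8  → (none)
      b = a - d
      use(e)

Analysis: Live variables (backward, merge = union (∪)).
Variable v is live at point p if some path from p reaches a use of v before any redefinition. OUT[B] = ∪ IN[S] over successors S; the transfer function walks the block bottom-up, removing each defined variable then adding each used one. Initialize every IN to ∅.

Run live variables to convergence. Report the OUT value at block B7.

Converged values:
  B0:   IN={a, c, d, e, f}   OUT={a, b, c, d, e, f}
  B1:   IN={a, b, c, d, e, f}   OUT={a, b, c, d, e, f}
  B2:   IN={a, b, c, d, e, f}   OUT={a, b, c, d, e, f}
  B3:   IN={a, b, c, f}   OUT={a, b, c, d, e, f}
  B4:   IN={a, c, d, e}   OUT={b, c, d, e}
  B5:   IN={b, c, d, e}   OUT={b, c, f}
  B6:   IN={b, c, f}   OUT={c, d, e}
  B7:   IN={c, d, e}   OUT={a, c, d, e}
  B8:   IN={a, d, e}   OUT={}

Merge at B7: OUT[B7] = IN[B4] ⊔ IN[B8] = {a, c, d, e}

Answer: {a, c, d, e}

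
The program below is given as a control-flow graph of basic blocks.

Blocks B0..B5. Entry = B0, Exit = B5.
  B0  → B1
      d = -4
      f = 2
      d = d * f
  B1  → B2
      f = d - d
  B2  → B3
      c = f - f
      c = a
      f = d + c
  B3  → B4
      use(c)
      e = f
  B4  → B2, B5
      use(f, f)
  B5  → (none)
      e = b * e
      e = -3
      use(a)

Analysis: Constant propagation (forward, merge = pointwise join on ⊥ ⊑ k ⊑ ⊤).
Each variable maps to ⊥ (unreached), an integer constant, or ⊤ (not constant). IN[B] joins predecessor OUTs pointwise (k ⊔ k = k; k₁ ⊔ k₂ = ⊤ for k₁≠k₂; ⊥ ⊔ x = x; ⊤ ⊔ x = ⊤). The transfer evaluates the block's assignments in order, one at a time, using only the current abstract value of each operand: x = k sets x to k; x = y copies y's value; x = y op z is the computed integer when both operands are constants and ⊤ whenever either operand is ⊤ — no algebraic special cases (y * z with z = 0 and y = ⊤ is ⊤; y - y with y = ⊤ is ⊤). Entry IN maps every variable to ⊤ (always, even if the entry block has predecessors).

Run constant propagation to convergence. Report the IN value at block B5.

Answer: {a: ⊤, b: ⊤, c: ⊤, d: -8, e: ⊤, f: ⊤}

Working:
Fixpoint table:
  B0: | IN=(all ⊤) | OUT={d:-8, f:2; rest ⊤}
  B1: | IN={d:-8, f:2; rest ⊤} | OUT={d:-8, f:0; rest ⊤}
  B2: | IN={d:-8; rest ⊤} | OUT={d:-8; rest ⊤}
  B3: | IN={d:-8; rest ⊤} | OUT={d:-8; rest ⊤}
  B4: | IN={d:-8; rest ⊤} | OUT={d:-8; rest ⊤}
  B5: | IN={d:-8; rest ⊤} | OUT={d:-8, e:-3; rest ⊤}

Merge at B5: IN[B5] = OUT[B4] = {a: ⊤, b: ⊤, c: ⊤, d: -8, e: ⊤, f: ⊤}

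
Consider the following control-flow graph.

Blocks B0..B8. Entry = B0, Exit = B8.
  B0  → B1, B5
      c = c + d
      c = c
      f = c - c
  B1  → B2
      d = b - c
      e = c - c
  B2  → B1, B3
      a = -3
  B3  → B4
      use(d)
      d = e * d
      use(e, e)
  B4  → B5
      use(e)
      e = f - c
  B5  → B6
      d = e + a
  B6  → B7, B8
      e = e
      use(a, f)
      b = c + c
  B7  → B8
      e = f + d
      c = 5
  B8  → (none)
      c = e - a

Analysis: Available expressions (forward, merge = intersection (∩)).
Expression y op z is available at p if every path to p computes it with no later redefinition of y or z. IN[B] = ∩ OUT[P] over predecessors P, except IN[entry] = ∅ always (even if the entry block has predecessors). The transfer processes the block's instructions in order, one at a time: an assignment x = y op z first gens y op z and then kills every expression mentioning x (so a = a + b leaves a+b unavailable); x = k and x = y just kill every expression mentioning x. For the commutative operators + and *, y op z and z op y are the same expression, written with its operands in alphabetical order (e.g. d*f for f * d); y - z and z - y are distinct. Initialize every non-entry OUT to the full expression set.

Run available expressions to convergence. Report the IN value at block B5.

Answer: {c-c}

Working:
Per-block solution:
  B0: | IN={} | OUT={c-c}
  B1: | IN={c-c} | OUT={b-c, c-c}
  B2: | IN={b-c, c-c} | OUT={b-c, c-c}
  B3: | IN={b-c, c-c} | OUT={b-c, c-c}
  B4: | IN={b-c, c-c} | OUT={b-c, c-c, f-c}
  B5: | IN={c-c} | OUT={a+e, c-c}
  B6: | IN={a+e, c-c} | OUT={c+c, c-c}
  B7: | IN={c+c, c-c} | OUT={d+f}
  B8: | IN={} | OUT={e-a}

Merge at B5: IN[B5] = OUT[B0] ∩ OUT[B4] = {c-c}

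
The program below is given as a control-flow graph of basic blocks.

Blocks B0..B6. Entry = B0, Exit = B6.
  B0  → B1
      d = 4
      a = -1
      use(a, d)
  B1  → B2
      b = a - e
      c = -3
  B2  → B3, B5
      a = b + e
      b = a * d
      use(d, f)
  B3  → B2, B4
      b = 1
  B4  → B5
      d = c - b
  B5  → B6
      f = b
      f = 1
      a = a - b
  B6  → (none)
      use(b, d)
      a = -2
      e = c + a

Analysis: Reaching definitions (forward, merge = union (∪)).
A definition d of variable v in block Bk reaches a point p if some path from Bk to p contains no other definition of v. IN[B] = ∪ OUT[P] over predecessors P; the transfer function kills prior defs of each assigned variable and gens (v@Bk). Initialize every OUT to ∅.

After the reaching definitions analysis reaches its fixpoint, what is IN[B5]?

Answer: {a@B2, b@B2, b@B3, c@B1, d@B0, d@B4}

Trace:
Per-block solution:
  B0:   IN={}   OUT={a@B0, d@B0}
  B1:   IN={a@B0, d@B0}   OUT={a@B0, b@B1, c@B1, d@B0}
  B2:   IN={a@B0, a@B2, b@B1, b@B3, c@B1, d@B0}   OUT={a@B2, b@B2, c@B1, d@B0}
  B3:   IN={a@B2, b@B2, c@B1, d@B0}   OUT={a@B2, b@B3, c@B1, d@B0}
  B4:   IN={a@B2, b@B3, c@B1, d@B0}   OUT={a@B2, b@B3, c@B1, d@B4}
  B5:   IN={a@B2, b@B2, b@B3, c@B1, d@B0, d@B4}   OUT={a@B5, b@B2, b@B3, c@B1, d@B0, d@B4, f@B5}
  B6:   IN={a@B5, b@B2, b@B3, c@B1, d@B0, d@B4, f@B5}   OUT={a@B6, b@B2, b@B3, c@B1, d@B0, d@B4, e@B6, f@B5}

Merge at B5: IN[B5] = OUT[B2] ⊔ OUT[B4] = {a@B2, b@B2, b@B3, c@B1, d@B0, d@B4}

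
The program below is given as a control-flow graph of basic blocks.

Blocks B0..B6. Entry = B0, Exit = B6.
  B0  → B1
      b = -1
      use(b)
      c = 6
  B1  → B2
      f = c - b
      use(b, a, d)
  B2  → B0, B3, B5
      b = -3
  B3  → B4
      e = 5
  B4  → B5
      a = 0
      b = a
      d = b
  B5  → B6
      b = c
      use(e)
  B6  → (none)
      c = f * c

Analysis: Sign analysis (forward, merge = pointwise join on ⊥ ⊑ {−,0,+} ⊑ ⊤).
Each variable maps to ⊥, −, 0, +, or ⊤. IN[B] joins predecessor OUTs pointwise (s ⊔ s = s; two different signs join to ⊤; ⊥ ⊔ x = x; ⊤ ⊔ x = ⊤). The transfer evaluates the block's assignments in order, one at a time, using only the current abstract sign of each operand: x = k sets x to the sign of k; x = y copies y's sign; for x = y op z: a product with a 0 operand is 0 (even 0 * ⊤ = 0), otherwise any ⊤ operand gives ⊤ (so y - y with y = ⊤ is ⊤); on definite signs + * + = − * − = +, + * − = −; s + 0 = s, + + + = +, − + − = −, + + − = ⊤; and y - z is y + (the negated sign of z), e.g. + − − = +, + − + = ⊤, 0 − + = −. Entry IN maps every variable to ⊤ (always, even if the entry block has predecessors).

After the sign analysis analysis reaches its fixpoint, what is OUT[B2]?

Fixpoint table:
  B0:  IN=(all ⊤)  OUT={b:-, c:+; rest ⊤}
  B1:  IN={b:-, c:+; rest ⊤}  OUT={b:-, c:+, f:+; rest ⊤}
  B2:  IN={b:-, c:+, f:+; rest ⊤}  OUT={b:-, c:+, f:+; rest ⊤}
  B3:  IN={b:-, c:+, f:+; rest ⊤}  OUT={b:-, c:+, e:+, f:+; rest ⊤}
  B4:  IN={b:-, c:+, e:+, f:+; rest ⊤}  OUT={a:0, b:0, c:+, d:0, e:+, f:+; rest ⊤}
  B5:  IN={c:+, f:+; rest ⊤}  OUT={b:+, c:+, f:+; rest ⊤}
  B6:  IN={b:+, c:+, f:+; rest ⊤}  OUT={b:+, c:+, f:+; rest ⊤}

Merge at B2: IN[B2] = OUT[B1] = {a: ⊤, b: -, c: +, d: ⊤, e: ⊤, f: +}
Applying B2's transfer function to that IN value gives OUT[B2] (row B2 above).

Answer: {a: ⊤, b: -, c: +, d: ⊤, e: ⊤, f: +}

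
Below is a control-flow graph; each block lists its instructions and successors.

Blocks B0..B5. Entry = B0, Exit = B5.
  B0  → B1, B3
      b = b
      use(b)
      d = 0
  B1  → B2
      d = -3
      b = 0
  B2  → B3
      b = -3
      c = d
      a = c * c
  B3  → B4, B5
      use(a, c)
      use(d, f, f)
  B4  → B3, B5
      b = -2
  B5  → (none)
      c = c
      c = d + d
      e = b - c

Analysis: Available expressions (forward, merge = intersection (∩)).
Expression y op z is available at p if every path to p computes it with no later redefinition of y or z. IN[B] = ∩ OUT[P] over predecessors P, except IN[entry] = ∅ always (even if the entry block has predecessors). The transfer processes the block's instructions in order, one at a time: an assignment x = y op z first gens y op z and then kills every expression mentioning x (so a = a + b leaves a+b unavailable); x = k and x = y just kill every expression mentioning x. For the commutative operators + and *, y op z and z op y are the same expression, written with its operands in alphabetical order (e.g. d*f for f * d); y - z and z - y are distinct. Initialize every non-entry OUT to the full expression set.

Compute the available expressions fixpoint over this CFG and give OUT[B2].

Answer: {c*c}

Derivation:
Per-block solution:
  B0:  IN={}  OUT={}
  B1:  IN={}  OUT={}
  B2:  IN={}  OUT={c*c}
  B3:  IN={}  OUT={}
  B4:  IN={}  OUT={}
  B5:  IN={}  OUT={b-c, d+d}

Merge at B2: IN[B2] = OUT[B1] = {}
Applying B2's transfer function to that IN value gives OUT[B2] (row B2 above).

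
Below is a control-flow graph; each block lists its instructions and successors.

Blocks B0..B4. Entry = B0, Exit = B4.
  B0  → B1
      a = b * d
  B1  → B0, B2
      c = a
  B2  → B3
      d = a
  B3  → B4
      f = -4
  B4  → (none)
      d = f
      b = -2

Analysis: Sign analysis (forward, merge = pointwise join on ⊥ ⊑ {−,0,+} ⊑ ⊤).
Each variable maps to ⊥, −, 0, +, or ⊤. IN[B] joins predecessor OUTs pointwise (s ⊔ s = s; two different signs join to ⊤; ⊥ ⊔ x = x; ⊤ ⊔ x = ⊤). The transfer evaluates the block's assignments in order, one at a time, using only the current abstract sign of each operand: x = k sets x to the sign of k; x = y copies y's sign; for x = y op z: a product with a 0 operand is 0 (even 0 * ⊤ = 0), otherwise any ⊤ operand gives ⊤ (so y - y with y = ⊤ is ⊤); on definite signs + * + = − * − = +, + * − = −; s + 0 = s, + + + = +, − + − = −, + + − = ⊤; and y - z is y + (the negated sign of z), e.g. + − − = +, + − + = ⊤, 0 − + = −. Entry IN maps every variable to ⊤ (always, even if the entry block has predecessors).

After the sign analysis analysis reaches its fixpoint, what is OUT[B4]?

Per-block solution:
  B0:   IN=(all ⊤)   OUT=(all ⊤)
  B1:   IN=(all ⊤)   OUT=(all ⊤)
  B2:   IN=(all ⊤)   OUT=(all ⊤)
  B3:   IN=(all ⊤)   OUT={f:-; rest ⊤}
  B4:   IN={f:-; rest ⊤}   OUT={b:-, d:-, f:-; rest ⊤}

Merge at B4: IN[B4] = OUT[B3] = {a: ⊤, b: ⊤, c: ⊤, d: ⊤, e: ⊤, f: -}
Applying B4's transfer function to that IN value gives OUT[B4] (row B4 above).

Answer: {a: ⊤, b: -, c: ⊤, d: -, e: ⊤, f: -}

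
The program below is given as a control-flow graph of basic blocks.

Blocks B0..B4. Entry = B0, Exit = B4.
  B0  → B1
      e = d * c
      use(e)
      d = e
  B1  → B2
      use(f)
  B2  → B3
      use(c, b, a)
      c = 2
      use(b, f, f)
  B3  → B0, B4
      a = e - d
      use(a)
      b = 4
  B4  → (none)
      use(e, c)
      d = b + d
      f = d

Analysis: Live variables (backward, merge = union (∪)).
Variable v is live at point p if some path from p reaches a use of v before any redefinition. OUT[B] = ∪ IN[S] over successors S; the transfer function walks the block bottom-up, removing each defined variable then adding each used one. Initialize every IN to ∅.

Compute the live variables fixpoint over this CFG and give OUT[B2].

Answer: {c, d, e, f}

Trace:
Per-block solution:
  B0:  IN={a, b, c, d, f}  OUT={a, b, c, d, e, f}
  B1:  IN={a, b, c, d, e, f}  OUT={a, b, c, d, e, f}
  B2:  IN={a, b, c, d, e, f}  OUT={c, d, e, f}
  B3:  IN={c, d, e, f}  OUT={a, b, c, d, e, f}
  B4:  IN={b, c, d, e}  OUT={}

Merge at B2: OUT[B2] = IN[B3] = {c, d, e, f}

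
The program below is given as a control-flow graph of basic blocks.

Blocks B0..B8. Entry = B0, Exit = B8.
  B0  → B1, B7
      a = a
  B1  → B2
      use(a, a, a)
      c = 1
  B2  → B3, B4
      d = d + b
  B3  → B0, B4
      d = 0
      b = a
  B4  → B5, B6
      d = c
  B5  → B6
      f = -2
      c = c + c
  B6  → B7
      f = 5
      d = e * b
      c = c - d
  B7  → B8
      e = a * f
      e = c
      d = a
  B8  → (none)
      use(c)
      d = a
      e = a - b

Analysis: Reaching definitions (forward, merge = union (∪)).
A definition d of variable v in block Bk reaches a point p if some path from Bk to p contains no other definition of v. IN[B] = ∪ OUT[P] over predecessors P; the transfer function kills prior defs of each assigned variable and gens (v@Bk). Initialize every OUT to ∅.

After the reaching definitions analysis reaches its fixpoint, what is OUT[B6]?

Fixpoint table:
  B0:  IN={a@B0, b@B3, c@B1, d@B3}  OUT={a@B0, b@B3, c@B1, d@B3}
  B1:  IN={a@B0, b@B3, c@B1, d@B3}  OUT={a@B0, b@B3, c@B1, d@B3}
  B2:  IN={a@B0, b@B3, c@B1, d@B3}  OUT={a@B0, b@B3, c@B1, d@B2}
  B3:  IN={a@B0, b@B3, c@B1, d@B2}  OUT={a@B0, b@B3, c@B1, d@B3}
  B4:  IN={a@B0, b@B3, c@B1, d@B2, d@B3}  OUT={a@B0, b@B3, c@B1, d@B4}
  B5:  IN={a@B0, b@B3, c@B1, d@B4}  OUT={a@B0, b@B3, c@B5, d@B4, f@B5}
  B6:  IN={a@B0, b@B3, c@B1, c@B5, d@B4, f@B5}  OUT={a@B0, b@B3, c@B6, d@B6, f@B6}
  B7:  IN={a@B0, b@B3, c@B1, c@B6, d@B3, d@B6, f@B6}  OUT={a@B0, b@B3, c@B1, c@B6, d@B7, e@B7, f@B6}
  B8:  IN={a@B0, b@B3, c@B1, c@B6, d@B7, e@B7, f@B6}  OUT={a@B0, b@B3, c@B1, c@B6, d@B8, e@B8, f@B6}

Merge at B6: IN[B6] = OUT[B4] ⊔ OUT[B5] = {a@B0, b@B3, c@B1, c@B5, d@B4, f@B5}
Applying B6's transfer function to that IN value gives OUT[B6] (row B6 above).

Answer: {a@B0, b@B3, c@B6, d@B6, f@B6}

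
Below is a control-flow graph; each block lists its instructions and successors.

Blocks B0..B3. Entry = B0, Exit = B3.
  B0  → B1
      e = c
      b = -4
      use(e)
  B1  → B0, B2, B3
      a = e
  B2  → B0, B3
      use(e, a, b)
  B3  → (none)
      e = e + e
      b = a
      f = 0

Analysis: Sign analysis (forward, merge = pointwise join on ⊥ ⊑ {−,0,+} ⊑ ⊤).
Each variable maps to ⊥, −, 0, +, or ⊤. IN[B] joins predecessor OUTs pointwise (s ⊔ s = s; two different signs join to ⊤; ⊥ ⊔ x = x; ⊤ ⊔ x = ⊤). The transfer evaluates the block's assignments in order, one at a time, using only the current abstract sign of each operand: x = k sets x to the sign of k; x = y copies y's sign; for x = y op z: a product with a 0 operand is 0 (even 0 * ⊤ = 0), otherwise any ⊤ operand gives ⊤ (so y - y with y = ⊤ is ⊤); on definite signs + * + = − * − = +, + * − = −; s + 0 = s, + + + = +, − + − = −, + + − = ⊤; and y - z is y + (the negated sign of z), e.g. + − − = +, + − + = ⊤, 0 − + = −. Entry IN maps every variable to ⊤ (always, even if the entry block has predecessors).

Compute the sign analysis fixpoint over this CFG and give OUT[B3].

Answer: {a: ⊤, b: ⊤, c: ⊤, d: ⊤, e: ⊤, f: 0}

Working:
Per-block solution:
  B0:  IN=(all ⊤)  OUT={b:-; rest ⊤}
  B1:  IN={b:-; rest ⊤}  OUT={b:-; rest ⊤}
  B2:  IN={b:-; rest ⊤}  OUT={b:-; rest ⊤}
  B3:  IN={b:-; rest ⊤}  OUT={f:0; rest ⊤}

Merge at B3: IN[B3] = OUT[B1] ⊔ OUT[B2] = {a: ⊤, b: -, c: ⊤, d: ⊤, e: ⊤, f: ⊤}
Applying B3's transfer function to that IN value gives OUT[B3] (row B3 above).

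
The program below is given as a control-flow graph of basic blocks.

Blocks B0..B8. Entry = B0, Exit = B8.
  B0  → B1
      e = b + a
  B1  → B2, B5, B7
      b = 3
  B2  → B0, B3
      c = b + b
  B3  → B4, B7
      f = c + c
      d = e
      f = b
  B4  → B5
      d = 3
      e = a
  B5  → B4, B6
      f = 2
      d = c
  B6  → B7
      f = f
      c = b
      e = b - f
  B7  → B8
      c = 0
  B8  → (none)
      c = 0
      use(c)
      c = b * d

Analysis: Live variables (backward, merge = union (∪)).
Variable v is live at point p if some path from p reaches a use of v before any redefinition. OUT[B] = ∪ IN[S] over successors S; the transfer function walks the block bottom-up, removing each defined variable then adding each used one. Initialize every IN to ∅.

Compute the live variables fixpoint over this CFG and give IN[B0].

Per-block solution:
  B0:   IN={a, b, c, d}   OUT={a, c, d, e}
  B1:   IN={a, c, d, e}   OUT={a, b, c, d, e}
  B2:   IN={a, b, d, e}   OUT={a, b, c, d, e}
  B3:   IN={a, b, c, e}   OUT={a, b, c, d}
  B4:   IN={a, b, c}   OUT={a, b, c}
  B5:   IN={a, b, c}   OUT={a, b, c, d, f}
  B6:   IN={b, d, f}   OUT={b, d}
  B7:   IN={b, d}   OUT={b, d}
  B8:   IN={b, d}   OUT={}

Merge at B0: OUT[B0] = IN[B1] = {a, c, d, e}
Applying B0's transfer function to that OUT value gives IN[B0] (row B0 above).

Answer: {a, b, c, d}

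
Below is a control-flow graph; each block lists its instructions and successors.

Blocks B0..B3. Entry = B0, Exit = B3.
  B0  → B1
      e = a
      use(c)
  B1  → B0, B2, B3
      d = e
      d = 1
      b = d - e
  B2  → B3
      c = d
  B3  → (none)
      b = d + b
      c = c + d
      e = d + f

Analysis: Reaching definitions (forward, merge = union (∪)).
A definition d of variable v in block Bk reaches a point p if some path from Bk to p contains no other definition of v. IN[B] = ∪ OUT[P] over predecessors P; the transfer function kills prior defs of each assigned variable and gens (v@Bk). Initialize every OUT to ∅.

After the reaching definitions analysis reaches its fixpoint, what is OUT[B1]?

Fixpoint table:
  B0: | IN={b@B1, d@B1, e@B0} | OUT={b@B1, d@B1, e@B0}
  B1: | IN={b@B1, d@B1, e@B0} | OUT={b@B1, d@B1, e@B0}
  B2: | IN={b@B1, d@B1, e@B0} | OUT={b@B1, c@B2, d@B1, e@B0}
  B3: | IN={b@B1, c@B2, d@B1, e@B0} | OUT={b@B3, c@B3, d@B1, e@B3}

Merge at B1: IN[B1] = OUT[B0] = {b@B1, d@B1, e@B0}
Applying B1's transfer function to that IN value gives OUT[B1] (row B1 above).

Answer: {b@B1, d@B1, e@B0}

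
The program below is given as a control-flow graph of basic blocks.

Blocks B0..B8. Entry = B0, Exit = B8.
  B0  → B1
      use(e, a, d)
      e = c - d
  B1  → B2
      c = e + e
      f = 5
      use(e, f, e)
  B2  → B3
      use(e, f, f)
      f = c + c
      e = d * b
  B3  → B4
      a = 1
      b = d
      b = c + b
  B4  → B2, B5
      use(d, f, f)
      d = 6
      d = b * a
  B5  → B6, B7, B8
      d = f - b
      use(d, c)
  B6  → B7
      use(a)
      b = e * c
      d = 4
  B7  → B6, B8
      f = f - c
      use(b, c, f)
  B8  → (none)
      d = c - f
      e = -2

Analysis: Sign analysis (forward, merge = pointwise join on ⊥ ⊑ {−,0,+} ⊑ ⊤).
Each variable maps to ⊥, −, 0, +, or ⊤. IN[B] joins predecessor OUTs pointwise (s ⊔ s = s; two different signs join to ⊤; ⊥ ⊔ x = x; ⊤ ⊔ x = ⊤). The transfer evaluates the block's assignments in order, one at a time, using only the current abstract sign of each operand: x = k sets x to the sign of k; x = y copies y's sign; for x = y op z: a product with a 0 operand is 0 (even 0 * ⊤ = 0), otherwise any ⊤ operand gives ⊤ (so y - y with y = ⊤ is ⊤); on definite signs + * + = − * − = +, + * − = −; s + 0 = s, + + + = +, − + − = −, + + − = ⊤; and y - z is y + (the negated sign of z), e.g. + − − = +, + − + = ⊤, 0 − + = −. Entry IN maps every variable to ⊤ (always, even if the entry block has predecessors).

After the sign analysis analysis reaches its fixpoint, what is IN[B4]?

Answer: {a: +, b: ⊤, c: ⊤, d: ⊤, e: ⊤, f: ⊤}

Trace:
Converged values:
  B0: | IN=(all ⊤) | OUT=(all ⊤)
  B1: | IN=(all ⊤) | OUT={f:+; rest ⊤}
  B2: | IN=(all ⊤) | OUT=(all ⊤)
  B3: | IN=(all ⊤) | OUT={a:+; rest ⊤}
  B4: | IN={a:+; rest ⊤} | OUT={a:+; rest ⊤}
  B5: | IN={a:+; rest ⊤} | OUT={a:+; rest ⊤}
  B6: | IN={a:+; rest ⊤} | OUT={a:+, d:+; rest ⊤}
  B7: | IN={a:+; rest ⊤} | OUT={a:+; rest ⊤}
  B8: | IN={a:+; rest ⊤} | OUT={a:+, e:-; rest ⊤}

Merge at B4: IN[B4] = OUT[B3] = {a: +, b: ⊤, c: ⊤, d: ⊤, e: ⊤, f: ⊤}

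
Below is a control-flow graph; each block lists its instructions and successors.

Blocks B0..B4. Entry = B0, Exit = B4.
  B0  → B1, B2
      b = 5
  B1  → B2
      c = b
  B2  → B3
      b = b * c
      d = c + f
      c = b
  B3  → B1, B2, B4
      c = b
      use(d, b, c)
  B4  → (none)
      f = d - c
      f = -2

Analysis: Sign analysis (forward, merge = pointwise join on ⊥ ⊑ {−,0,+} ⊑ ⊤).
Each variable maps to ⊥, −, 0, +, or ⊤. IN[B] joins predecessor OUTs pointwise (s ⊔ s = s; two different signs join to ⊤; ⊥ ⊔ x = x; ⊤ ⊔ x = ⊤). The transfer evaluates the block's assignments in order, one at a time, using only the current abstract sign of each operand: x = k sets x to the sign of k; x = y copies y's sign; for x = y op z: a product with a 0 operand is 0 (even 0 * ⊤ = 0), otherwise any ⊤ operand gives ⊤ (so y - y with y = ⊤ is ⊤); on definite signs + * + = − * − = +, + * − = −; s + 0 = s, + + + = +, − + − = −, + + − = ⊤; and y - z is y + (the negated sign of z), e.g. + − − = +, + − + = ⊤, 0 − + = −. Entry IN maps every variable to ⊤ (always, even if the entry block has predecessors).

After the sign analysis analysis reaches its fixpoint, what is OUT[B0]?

Converged values:
  B0:  IN=(all ⊤)  OUT={b:+; rest ⊤}
  B1:  IN=(all ⊤)  OUT=(all ⊤)
  B2:  IN=(all ⊤)  OUT=(all ⊤)
  B3:  IN=(all ⊤)  OUT=(all ⊤)
  B4:  IN=(all ⊤)  OUT={f:-; rest ⊤}

B0 is the boundary node: IN[B0] = {a: ⊤, b: ⊤, c: ⊤, d: ⊤, e: ⊤, f: ⊤}
Applying B0's transfer function to that IN value gives OUT[B0] (row B0 above).

Answer: {a: ⊤, b: +, c: ⊤, d: ⊤, e: ⊤, f: ⊤}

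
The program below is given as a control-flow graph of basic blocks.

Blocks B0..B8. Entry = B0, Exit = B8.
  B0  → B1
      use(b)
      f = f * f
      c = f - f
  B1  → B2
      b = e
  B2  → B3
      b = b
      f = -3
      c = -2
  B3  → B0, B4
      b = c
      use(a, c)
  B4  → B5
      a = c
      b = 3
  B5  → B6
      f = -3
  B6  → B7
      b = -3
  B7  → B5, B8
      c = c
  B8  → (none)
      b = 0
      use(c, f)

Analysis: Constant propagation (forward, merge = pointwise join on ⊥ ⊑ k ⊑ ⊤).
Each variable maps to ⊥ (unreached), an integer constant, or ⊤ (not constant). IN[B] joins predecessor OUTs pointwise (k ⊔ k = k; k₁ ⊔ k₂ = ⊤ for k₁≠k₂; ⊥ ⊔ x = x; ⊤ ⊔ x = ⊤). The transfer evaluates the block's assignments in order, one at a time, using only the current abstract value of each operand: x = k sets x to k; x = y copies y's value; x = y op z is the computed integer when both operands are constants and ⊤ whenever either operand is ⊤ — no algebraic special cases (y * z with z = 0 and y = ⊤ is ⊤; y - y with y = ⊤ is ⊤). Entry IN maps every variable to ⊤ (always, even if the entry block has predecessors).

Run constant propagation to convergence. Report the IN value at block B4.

Answer: {a: ⊤, b: -2, c: -2, d: ⊤, e: ⊤, f: -3}

Trace:
Per-block solution:
  B0:  IN=(all ⊤)  OUT=(all ⊤)
  B1:  IN=(all ⊤)  OUT=(all ⊤)
  B2:  IN=(all ⊤)  OUT={c:-2, f:-3; rest ⊤}
  B3:  IN={c:-2, f:-3; rest ⊤}  OUT={b:-2, c:-2, f:-3; rest ⊤}
  B4:  IN={b:-2, c:-2, f:-3; rest ⊤}  OUT={a:-2, b:3, c:-2, f:-3; rest ⊤}
  B5:  IN={a:-2, c:-2, f:-3; rest ⊤}  OUT={a:-2, c:-2, f:-3; rest ⊤}
  B6:  IN={a:-2, c:-2, f:-3; rest ⊤}  OUT={a:-2, b:-3, c:-2, f:-3; rest ⊤}
  B7:  IN={a:-2, b:-3, c:-2, f:-3; rest ⊤}  OUT={a:-2, b:-3, c:-2, f:-3; rest ⊤}
  B8:  IN={a:-2, b:-3, c:-2, f:-3; rest ⊤}  OUT={a:-2, b:0, c:-2, f:-3; rest ⊤}

Merge at B4: IN[B4] = OUT[B3] = {a: ⊤, b: -2, c: -2, d: ⊤, e: ⊤, f: -3}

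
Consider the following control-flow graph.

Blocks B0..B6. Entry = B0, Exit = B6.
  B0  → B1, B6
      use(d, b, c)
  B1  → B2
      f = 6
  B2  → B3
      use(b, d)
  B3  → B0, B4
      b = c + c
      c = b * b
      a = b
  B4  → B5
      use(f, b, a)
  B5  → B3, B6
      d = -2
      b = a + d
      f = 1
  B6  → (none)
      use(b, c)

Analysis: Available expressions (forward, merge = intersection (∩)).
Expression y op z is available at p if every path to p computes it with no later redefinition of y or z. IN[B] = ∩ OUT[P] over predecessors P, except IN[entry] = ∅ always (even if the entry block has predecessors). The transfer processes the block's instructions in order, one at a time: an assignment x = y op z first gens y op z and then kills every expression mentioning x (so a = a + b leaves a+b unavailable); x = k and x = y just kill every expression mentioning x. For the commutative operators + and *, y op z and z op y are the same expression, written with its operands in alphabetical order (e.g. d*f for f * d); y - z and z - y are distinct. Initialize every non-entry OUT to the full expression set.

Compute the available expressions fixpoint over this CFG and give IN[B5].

Answer: {b*b}

Trace:
Converged values:
  B0:   IN={}   OUT={}
  B1:   IN={}   OUT={}
  B2:   IN={}   OUT={}
  B3:   IN={}   OUT={b*b}
  B4:   IN={b*b}   OUT={b*b}
  B5:   IN={b*b}   OUT={a+d}
  B6:   IN={}   OUT={}

Merge at B5: IN[B5] = OUT[B4] = {b*b}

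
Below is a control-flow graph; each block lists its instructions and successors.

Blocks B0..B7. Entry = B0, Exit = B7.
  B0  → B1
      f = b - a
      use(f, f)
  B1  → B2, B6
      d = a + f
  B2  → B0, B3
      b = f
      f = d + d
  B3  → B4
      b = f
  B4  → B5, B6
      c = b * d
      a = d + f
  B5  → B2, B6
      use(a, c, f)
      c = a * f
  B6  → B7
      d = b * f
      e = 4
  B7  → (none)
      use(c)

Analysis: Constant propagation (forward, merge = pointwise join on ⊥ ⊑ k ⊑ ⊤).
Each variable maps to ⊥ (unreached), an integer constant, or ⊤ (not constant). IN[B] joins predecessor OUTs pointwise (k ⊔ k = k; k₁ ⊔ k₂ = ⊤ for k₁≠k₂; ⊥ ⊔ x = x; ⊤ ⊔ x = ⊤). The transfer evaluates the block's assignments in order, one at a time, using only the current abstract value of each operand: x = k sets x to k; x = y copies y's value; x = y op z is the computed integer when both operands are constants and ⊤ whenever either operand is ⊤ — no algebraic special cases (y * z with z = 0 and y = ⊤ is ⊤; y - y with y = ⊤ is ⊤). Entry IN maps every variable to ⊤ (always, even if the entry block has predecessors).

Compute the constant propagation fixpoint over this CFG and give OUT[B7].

Fixpoint table:
  B0: | IN=(all ⊤) | OUT=(all ⊤)
  B1: | IN=(all ⊤) | OUT=(all ⊤)
  B2: | IN=(all ⊤) | OUT=(all ⊤)
  B3: | IN=(all ⊤) | OUT=(all ⊤)
  B4: | IN=(all ⊤) | OUT=(all ⊤)
  B5: | IN=(all ⊤) | OUT=(all ⊤)
  B6: | IN=(all ⊤) | OUT={e:4; rest ⊤}
  B7: | IN={e:4; rest ⊤} | OUT={e:4; rest ⊤}

Merge at B7: IN[B7] = OUT[B6] = {a: ⊤, b: ⊤, c: ⊤, d: ⊤, e: 4, f: ⊤}
Applying B7's transfer function to that IN value gives OUT[B7] (row B7 above).

Answer: {a: ⊤, b: ⊤, c: ⊤, d: ⊤, e: 4, f: ⊤}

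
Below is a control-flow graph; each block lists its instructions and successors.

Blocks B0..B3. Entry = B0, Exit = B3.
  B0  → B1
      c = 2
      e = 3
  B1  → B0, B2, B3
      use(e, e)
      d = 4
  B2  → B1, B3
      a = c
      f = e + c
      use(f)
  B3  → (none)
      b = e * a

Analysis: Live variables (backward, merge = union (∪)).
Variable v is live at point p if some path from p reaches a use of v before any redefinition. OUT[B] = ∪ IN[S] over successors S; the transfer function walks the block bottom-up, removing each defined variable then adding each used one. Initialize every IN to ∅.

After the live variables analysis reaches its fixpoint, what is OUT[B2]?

Fixpoint table:
  B0: | IN={a} | OUT={a, c, e}
  B1: | IN={a, c, e} | OUT={a, c, e}
  B2: | IN={c, e} | OUT={a, c, e}
  B3: | IN={a, e} | OUT={}

Merge at B2: OUT[B2] = IN[B1] ⊔ IN[B3] = {a, c, e}

Answer: {a, c, e}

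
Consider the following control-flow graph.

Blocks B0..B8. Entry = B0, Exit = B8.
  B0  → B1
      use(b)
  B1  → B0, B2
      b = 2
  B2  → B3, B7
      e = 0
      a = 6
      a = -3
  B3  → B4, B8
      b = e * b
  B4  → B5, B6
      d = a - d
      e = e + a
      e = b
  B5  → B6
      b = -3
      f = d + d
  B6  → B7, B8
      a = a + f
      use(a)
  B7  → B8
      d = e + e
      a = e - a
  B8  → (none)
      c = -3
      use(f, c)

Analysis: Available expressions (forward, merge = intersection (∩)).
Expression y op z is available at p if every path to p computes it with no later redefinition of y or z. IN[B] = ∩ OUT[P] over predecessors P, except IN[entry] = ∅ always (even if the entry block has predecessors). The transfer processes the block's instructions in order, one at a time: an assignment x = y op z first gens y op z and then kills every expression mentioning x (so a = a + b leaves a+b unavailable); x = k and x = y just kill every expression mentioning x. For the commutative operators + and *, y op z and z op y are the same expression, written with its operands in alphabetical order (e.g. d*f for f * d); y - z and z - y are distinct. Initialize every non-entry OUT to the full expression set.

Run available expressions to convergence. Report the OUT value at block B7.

Per-block solution:
  B0:  IN={}  OUT={}
  B1:  IN={}  OUT={}
  B2:  IN={}  OUT={}
  B3:  IN={}  OUT={}
  B4:  IN={}  OUT={}
  B5:  IN={}  OUT={d+d}
  B6:  IN={}  OUT={}
  B7:  IN={}  OUT={e+e}
  B8:  IN={}  OUT={}

Merge at B7: IN[B7] = OUT[B2] ∩ OUT[B6] = {}
Applying B7's transfer function to that IN value gives OUT[B7] (row B7 above).

Answer: {e+e}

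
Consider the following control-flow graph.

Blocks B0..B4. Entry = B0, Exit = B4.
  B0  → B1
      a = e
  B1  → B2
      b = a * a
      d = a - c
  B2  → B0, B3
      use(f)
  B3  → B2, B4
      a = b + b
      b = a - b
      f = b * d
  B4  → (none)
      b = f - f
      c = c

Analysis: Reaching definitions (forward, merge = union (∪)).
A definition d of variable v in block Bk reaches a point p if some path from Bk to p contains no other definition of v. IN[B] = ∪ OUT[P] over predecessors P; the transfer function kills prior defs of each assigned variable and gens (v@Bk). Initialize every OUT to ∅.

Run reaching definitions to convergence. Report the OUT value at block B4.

Fixpoint table:
  B0: | IN={a@B0, a@B3, b@B1, b@B3, d@B1, f@B3} | OUT={a@B0, b@B1, b@B3, d@B1, f@B3}
  B1: | IN={a@B0, b@B1, b@B3, d@B1, f@B3} | OUT={a@B0, b@B1, d@B1, f@B3}
  B2: | IN={a@B0, a@B3, b@B1, b@B3, d@B1, f@B3} | OUT={a@B0, a@B3, b@B1, b@B3, d@B1, f@B3}
  B3: | IN={a@B0, a@B3, b@B1, b@B3, d@B1, f@B3} | OUT={a@B3, b@B3, d@B1, f@B3}
  B4: | IN={a@B3, b@B3, d@B1, f@B3} | OUT={a@B3, b@B4, c@B4, d@B1, f@B3}

Merge at B4: IN[B4] = OUT[B3] = {a@B3, b@B3, d@B1, f@B3}
Applying B4's transfer function to that IN value gives OUT[B4] (row B4 above).

Answer: {a@B3, b@B4, c@B4, d@B1, f@B3}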